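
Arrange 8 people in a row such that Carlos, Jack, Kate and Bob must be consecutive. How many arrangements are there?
Treat the 4 as one block: (8-4+1)! × 4! = 120 × 24 = 2880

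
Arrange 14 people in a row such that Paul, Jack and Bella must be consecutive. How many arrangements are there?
Treat the 3 as one block: (14-3+1)! × 3! = 479001600 × 6 = 2874009600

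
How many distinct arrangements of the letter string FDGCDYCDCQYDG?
13! / (2! × 2! × 3! × 1! × 4! × 1!) = 10810800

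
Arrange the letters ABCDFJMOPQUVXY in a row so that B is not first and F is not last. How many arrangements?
By inclusion-exclusion: 14! - 2×(14-1)! + (14-2)! = 87178291200 - 12454041600 + 479001600 = 75203251200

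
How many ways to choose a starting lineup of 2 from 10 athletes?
C(10,2) = 10!/(2!×8!) = 45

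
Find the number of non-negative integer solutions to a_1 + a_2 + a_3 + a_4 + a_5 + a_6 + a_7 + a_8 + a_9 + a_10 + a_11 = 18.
C(18+11-1, 11-1) = C(28, 10) = 13123110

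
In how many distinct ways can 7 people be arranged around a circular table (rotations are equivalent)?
Circular: fix one position, arrange the rest. (7-1)! = 720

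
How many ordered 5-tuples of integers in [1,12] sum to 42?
Coefficient of x^42 in (x + x² + ... + x^12)^5. By inclusion-exclusion on dice exceeding 12: Σ_j (-1)^j C(5,j)·C(42-1-12j, 4) = C(5,0)·C(41,4) - C(5,1)·C(29,4) + C(5,2)·C(17,4) - C(5,3)·C(5,4) = 1·101270 - 5·23751 + 10·2380 - 10·5 = 6265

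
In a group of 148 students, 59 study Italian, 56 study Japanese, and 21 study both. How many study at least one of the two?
|A∪B| = |A| + |B| - |A∩B| = 59 + 56 - 21 = 94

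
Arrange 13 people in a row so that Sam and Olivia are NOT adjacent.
Total - adjacent = 13! - (13-1)!×2 = 6227020800 - 958003200 = 5269017600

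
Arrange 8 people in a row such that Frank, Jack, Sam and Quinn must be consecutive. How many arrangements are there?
Treat the 4 as one block: (8-4+1)! × 4! = 120 × 24 = 2880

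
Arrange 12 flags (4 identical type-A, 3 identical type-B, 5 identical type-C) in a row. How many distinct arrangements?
12! / (4! × 3! × 5!) = 27720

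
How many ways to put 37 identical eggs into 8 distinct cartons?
C(37+8-1, 8-1) = C(44, 7) = 38320568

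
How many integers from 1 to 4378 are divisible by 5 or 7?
⌊4378/5⌋ + ⌊4378/7⌋ - ⌊4378/35⌋ = 875 + 625 - 125 = 1375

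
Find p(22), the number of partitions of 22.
Pentagonal recurrence p(n) = p(n-1) + p(n-2) - p(n-5) - p(n-7) + p(n-12) + p(n-15) - ... gives p(0..21) = 1, 1, 2, 3, 5, 7, 11, 15, 22, 30, 42, 56, 77, 101, 135, 176, 231, 297, 385, 490, 627, 792. p(22) = p(21) + p(20) - p(17) - p(15) + p(10) + p(7) - p(0) = 792 + 627 - 297 - 176 + 42 + 15 - 1 = 1002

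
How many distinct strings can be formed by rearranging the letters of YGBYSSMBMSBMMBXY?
16! / (4! × 1! × 4! × 3! × 1! × 3!) = 1009008000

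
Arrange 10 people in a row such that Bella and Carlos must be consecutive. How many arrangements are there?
Treat the 2 as one block: (10-2+1)! × 2! = 362880 × 2 = 725760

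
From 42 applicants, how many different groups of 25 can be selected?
C(42,25) = 42!/(25!×17!) = 254661927156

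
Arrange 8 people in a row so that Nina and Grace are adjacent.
Treat as block: (8-1)! × 2! = 5040 × 2 = 10080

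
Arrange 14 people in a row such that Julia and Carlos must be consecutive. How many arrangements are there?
Treat the 2 as one block: (14-2+1)! × 2! = 6227020800 × 2 = 12454041600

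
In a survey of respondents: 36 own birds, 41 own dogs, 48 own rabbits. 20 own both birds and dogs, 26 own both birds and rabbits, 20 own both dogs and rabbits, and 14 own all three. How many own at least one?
|A∪B∪C| = 36+41+48-20-26-20+14 = 73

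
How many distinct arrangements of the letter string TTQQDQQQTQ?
10! / (3! × 1! × 6!) = 840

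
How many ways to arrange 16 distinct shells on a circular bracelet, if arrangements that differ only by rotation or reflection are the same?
(16-1)!/2 = 1307674368000/2 = 653837184000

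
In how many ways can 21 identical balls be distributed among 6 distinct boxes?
C(21+6-1, 6-1) = C(26, 5) = 65780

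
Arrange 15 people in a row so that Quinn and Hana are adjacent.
Treat as block: (15-1)! × 2! = 87178291200 × 2 = 174356582400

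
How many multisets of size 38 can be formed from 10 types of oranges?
C(38+10-1, 10-1) = C(47, 9) = 1362649145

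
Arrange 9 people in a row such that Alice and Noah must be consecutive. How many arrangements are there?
Treat the 2 as one block: (9-2+1)! × 2! = 40320 × 2 = 80640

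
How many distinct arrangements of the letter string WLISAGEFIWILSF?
14! / (2! × 1! × 2! × 2! × 3! × 2! × 1! × 1!) = 908107200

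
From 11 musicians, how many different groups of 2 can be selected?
C(11,2) = 11!/(2!×9!) = 55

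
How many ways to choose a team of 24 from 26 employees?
C(26,24) = 26!/(24!×2!) = 325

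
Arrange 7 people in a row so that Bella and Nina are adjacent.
Treat as block: (7-1)! × 2! = 720 × 2 = 1440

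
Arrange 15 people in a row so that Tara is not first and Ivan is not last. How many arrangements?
By inclusion-exclusion: 15! - 2×(15-1)! + (15-2)! = 1307674368000 - 174356582400 + 6227020800 = 1139544806400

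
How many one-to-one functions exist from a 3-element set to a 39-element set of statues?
P(39,3) = 39!/(39-3)! = 54834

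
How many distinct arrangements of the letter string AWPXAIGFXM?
10! / (1! × 1! × 1! × 2! × 1! × 2! × 1! × 1!) = 907200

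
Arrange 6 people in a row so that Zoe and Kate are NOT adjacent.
Total - adjacent = 6! - (6-1)!×2 = 720 - 240 = 480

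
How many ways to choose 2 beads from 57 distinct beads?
C(57,2) = 57!/(2!×55!) = 1596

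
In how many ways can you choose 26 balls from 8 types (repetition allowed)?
C(26+8-1, 8-1) = C(33, 7) = 4272048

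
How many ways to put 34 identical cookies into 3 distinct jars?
C(34+3-1, 3-1) = C(36, 2) = 630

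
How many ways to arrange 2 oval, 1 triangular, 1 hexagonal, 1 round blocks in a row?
5! / (2! × 1! × 1! × 1!) = 60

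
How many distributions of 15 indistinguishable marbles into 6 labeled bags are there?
C(15+6-1, 6-1) = C(20, 5) = 15504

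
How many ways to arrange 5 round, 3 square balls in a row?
8! / (5! × 3!) = 56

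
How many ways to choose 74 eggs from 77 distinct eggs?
C(77,74) = 77!/(74!×3!) = 73150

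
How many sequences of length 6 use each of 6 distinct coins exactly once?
6! = 720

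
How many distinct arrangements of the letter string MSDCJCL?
7! / (1! × 1! × 2! × 1! × 1! × 1!) = 2520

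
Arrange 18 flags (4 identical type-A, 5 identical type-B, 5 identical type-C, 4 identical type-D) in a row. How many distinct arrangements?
18! / (4! × 5! × 5! × 4!) = 771891120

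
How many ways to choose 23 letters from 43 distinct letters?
C(43,23) = 43!/(23!×20!) = 960566918220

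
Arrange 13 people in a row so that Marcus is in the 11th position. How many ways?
Fix one position: (13-1)! = 479001600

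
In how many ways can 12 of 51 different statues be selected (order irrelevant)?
C(51,12) = 51!/(12!×39!) = 158753389900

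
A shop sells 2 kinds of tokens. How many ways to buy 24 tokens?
C(24+2-1, 2-1) = C(25, 1) = 25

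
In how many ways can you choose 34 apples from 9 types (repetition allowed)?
C(34+9-1, 9-1) = C(42, 8) = 118030185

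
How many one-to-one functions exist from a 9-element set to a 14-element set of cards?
P(14,9) = 14!/(14-9)! = 726485760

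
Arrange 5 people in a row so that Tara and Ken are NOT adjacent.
Total - adjacent = 5! - (5-1)!×2 = 120 - 48 = 72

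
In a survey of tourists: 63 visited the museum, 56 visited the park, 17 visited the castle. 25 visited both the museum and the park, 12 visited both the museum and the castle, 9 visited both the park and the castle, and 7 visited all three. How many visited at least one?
|A∪B∪C| = 63+56+17-25-12-9+7 = 97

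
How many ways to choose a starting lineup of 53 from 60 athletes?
C(60,53) = 60!/(53!×7!) = 386206920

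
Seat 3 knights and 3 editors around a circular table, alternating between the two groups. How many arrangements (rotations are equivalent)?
Fix one of the knights: (3-1)! ways for the remaining knights, × 3! ways for the editors = 2 × 6 = 12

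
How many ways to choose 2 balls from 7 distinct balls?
C(7,2) = 7!/(2!×5!) = 21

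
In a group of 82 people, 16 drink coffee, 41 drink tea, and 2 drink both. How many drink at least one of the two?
|A∪B| = |A| + |B| - |A∩B| = 16 + 41 - 2 = 55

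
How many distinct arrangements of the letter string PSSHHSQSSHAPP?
13! / (5! × 1! × 3! × 3! × 1!) = 1441440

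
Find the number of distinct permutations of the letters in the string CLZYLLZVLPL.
11! / (2! × 5! × 1! × 1! × 1! × 1!) = 166320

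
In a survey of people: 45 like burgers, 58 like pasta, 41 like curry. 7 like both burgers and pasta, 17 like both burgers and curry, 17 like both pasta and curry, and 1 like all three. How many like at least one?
|A∪B∪C| = 45+58+41-7-17-17+1 = 104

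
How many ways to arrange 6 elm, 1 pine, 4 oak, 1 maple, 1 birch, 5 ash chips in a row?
18! / (6! × 1! × 4! × 1! × 1! × 5!) = 3087564480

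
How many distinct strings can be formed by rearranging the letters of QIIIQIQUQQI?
11! / (5! × 1! × 5!) = 2772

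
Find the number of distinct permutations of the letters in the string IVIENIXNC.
9! / (2! × 1! × 3! × 1! × 1! × 1!) = 30240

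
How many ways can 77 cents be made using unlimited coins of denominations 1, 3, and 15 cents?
Coefficient of x^77 in 1/(1-x^1) · 1/(1-x^3) · 1/(1-x^15). Case on j = number of 15-cent coins (j = 0..5); remainder r = 77 - 15j is made from {1,3} in ⌊r/3⌋+1 ways. r = 77, 62, 47, 32, 17, 2 → 26 + 21 + 16 + 11 + 6 + 1 = 81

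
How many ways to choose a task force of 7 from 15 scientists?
C(15,7) = 15!/(7!×8!) = 6435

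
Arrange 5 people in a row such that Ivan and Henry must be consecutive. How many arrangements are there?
Treat the 2 as one block: (5-2+1)! × 2! = 24 × 2 = 48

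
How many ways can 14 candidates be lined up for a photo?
14! = 87178291200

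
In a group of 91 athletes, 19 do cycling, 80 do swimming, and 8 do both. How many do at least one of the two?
|A∪B| = |A| + |B| - |A∩B| = 19 + 80 - 8 = 91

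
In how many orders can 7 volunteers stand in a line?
7! = 5040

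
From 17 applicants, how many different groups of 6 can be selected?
C(17,6) = 17!/(6!×11!) = 12376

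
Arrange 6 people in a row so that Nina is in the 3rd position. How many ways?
Fix one position: (6-1)! = 120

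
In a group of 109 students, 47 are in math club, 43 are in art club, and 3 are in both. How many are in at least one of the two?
|A∪B| = |A| + |B| - |A∩B| = 47 + 43 - 3 = 87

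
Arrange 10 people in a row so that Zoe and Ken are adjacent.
Treat as block: (10-1)! × 2! = 362880 × 2 = 725760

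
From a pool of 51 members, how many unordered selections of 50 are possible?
C(51,50) = 51!/(50!×1!) = 51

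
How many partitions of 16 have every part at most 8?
Let r_j(i) = number of partitions of i into parts ≤ j, for i = 0..16. r_1(i) = 1 for all i; r_j(i) = r_{j-1}(i) + r_j(i-j). Rows j = 2..8: ≤2: 1 1 2 2 3 3 4 4 5 5 6 6 7 7 8 8 9; ≤3: 1 1 2 3 4 5 7 8 10 12 14 16 19 21 24 27 30; ≤4: 1 1 2 3 5 6 9 11 15 18 23 27 34 39 47 54 64; ≤5: 1 1 2 3 5 7 10 13 18 23 30 37 47 57 70 84 101; ≤6: 1 1 2 3 5 7 11 14 20 26 35 44 58 71 90 110 136; ≤7: 1 1 2 3 5 7 11 15 21 28 38 49 65 82 105 131 164; ≤8: 1 1 2 3 5 7 11 15 22 29 40 52 70 89 116 146 186. r_8(16) = 186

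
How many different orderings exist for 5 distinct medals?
5! = 120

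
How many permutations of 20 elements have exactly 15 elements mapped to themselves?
Choose the 15 fixed points C(20,15) = 15504, derange the rest: !5 = Σ_{j=0}^{5} (-1)^j·5!/j! = 120 - 120 + 60 - 20 + 5 - 1 = 44. Product = 15504 × 44 = 682176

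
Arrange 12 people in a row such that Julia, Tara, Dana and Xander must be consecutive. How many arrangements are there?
Treat the 4 as one block: (12-4+1)! × 4! = 362880 × 24 = 8709120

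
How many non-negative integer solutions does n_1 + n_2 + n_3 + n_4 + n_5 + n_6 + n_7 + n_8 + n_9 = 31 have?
C(31+9-1, 9-1) = C(39, 8) = 61523748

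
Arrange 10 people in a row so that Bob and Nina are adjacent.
Treat as block: (10-1)! × 2! = 362880 × 2 = 725760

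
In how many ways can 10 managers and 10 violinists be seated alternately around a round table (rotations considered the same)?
Fix one of the managers: (10-1)! ways for the remaining managers, × 10! ways for the violinists = 362880 × 3628800 = 1316818944000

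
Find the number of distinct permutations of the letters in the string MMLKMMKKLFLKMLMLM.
17! / (7! × 4! × 5! × 1!) = 24504480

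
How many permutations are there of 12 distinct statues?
12! = 479001600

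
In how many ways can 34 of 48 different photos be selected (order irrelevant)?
C(48,34) = 48!/(34!×14!) = 482320623240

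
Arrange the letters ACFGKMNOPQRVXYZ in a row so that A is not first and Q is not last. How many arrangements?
By inclusion-exclusion: 15! - 2×(15-1)! + (15-2)! = 1307674368000 - 174356582400 + 6227020800 = 1139544806400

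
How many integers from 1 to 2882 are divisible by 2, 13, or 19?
⌊2882/2⌋+⌊2882/13⌋+⌊2882/19⌋ - ⌊2882/26⌋-⌊2882/38⌋-⌊2882/247⌋ + ⌊2882/494⌋ = 1441+221+151 - 110-75-11 + 5 = 1622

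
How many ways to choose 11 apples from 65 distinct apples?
C(65,11) = 65!/(11!×54!) = 895068996640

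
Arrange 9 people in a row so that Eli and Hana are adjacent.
Treat as block: (9-1)! × 2! = 40320 × 2 = 80640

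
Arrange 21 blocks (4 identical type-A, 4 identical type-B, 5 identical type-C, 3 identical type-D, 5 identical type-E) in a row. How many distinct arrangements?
21! / (4! × 4! × 5! × 3! × 5!) = 1026615189600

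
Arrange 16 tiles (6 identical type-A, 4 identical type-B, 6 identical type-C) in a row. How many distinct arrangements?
16! / (6! × 4! × 6!) = 1681680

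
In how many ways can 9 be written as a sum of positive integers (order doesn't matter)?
Pentagonal recurrence p(n) = p(n-1) + p(n-2) - p(n-5) - p(n-7) + p(n-12) + p(n-15) - ... gives p(0..8) = 1, 1, 2, 3, 5, 7, 11, 15, 22. p(9) = p(8) + p(7) - p(4) - p(2) = 22 + 15 - 5 - 2 = 30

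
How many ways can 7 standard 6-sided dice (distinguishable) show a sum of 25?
Coefficient of x^25 in (x + x² + ... + x^6)^7. By inclusion-exclusion on dice exceeding 6: Σ_j (-1)^j C(7,j)·C(25-1-6j, 6) = C(7,0)·C(24,6) - C(7,1)·C(18,6) + C(7,2)·C(12,6) - C(7,3)·C(6,6) = 1·134596 - 7·18564 + 21·924 - 35·1 = 24017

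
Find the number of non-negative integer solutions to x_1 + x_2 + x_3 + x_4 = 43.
C(43+4-1, 4-1) = C(46, 3) = 15180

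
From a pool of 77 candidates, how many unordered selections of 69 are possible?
C(77,69) = 77!/(69!×8!) = 21042072975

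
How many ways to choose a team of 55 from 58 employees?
C(58,55) = 58!/(55!×3!) = 30856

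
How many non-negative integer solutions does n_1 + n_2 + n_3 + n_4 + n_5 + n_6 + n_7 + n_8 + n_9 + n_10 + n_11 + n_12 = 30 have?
C(30+12-1, 12-1) = C(41, 11) = 3159461968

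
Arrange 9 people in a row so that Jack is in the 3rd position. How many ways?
Fix one position: (9-1)! = 40320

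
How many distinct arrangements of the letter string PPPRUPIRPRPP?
12! / (7! × 1! × 1! × 3!) = 15840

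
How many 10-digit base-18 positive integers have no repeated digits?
First digit: 17 choices (nonzero). Then descending: 17 × 17 × 16 × 15 × 14 × 13 × 12 × 11 × 10 × 9 = 149967417600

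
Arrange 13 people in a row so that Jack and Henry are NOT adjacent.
Total - adjacent = 13! - (13-1)!×2 = 6227020800 - 958003200 = 5269017600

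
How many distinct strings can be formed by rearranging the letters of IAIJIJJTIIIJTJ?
14! / (5! × 6! × 2! × 1!) = 504504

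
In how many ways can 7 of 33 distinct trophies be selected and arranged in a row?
P(33,7) = 33!/(33-7)! = 21531121920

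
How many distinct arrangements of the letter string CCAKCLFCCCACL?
13! / (2! × 7! × 2! × 1! × 1!) = 308880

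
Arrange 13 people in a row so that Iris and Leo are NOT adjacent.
Total - adjacent = 13! - (13-1)!×2 = 6227020800 - 958003200 = 5269017600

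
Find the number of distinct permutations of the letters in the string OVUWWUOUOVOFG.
13! / (1! × 4! × 1! × 3! × 2! × 2!) = 10810800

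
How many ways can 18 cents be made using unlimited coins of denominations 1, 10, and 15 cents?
Coefficient of x^18 in 1/(1-x^1) · 1/(1-x^10) · 1/(1-x^15). Case on j = number of 15-cent coins (j = 0..1); remainder r = 18 - 15j is made from {1,10} in ⌊r/10⌋+1 ways. r = 18, 3 → 2 + 1 = 3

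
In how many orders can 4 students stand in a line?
4! = 24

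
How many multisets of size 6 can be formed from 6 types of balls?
C(6+6-1, 6-1) = C(11, 5) = 462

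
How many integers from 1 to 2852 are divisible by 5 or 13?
⌊2852/5⌋ + ⌊2852/13⌋ - ⌊2852/65⌋ = 570 + 219 - 43 = 746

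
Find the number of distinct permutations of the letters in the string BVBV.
4! / (2! × 2!) = 6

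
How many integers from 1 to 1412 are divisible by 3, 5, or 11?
⌊1412/3⌋+⌊1412/5⌋+⌊1412/11⌋ - ⌊1412/15⌋-⌊1412/33⌋-⌊1412/55⌋ + ⌊1412/165⌋ = 470+282+128 - 94-42-25 + 8 = 727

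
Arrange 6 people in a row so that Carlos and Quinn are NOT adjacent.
Total - adjacent = 6! - (6-1)!×2 = 720 - 240 = 480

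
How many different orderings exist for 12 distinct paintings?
12! = 479001600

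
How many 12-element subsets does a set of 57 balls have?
C(57,12) = 57!/(12!×45!) = 707285522580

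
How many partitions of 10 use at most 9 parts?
By conjugation, equals partitions of 10 into parts ≤ 9. Let r_j(i) = number of partitions of i into parts ≤ j, for i = 0..10. r_1(i) = 1 for all i; r_j(i) = r_{j-1}(i) + r_j(i-j). Rows j = 2..9: ≤2: 1 1 2 2 3 3 4 4 5 5 6; ≤3: 1 1 2 3 4 5 7 8 10 12 14; ≤4: 1 1 2 3 5 6 9 11 15 18 23; ≤5: 1 1 2 3 5 7 10 13 18 23 30; ≤6: 1 1 2 3 5 7 11 14 20 26 35; ≤7: 1 1 2 3 5 7 11 15 21 28 38; ≤8: 1 1 2 3 5 7 11 15 22 29 40; ≤9: 1 1 2 3 5 7 11 15 22 30 41. r_9(10) = 41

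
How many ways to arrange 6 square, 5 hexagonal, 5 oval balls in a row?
16! / (6! × 5! × 5!) = 2018016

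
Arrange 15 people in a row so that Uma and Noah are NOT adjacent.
Total - adjacent = 15! - (15-1)!×2 = 1307674368000 - 174356582400 = 1133317785600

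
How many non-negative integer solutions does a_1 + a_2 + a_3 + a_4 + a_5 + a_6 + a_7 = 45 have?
C(45+7-1, 7-1) = C(51, 6) = 18009460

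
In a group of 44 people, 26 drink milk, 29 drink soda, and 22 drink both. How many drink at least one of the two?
|A∪B| = |A| + |B| - |A∩B| = 26 + 29 - 22 = 33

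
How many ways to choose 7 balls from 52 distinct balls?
C(52,7) = 52!/(7!×45!) = 133784560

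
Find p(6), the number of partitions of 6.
Pentagonal recurrence p(n) = p(n-1) + p(n-2) - p(n-5) - p(n-7) + p(n-12) + p(n-15) - ... gives p(0..5) = 1, 1, 2, 3, 5, 7. p(6) = p(5) + p(4) - p(1) = 7 + 5 - 1 = 11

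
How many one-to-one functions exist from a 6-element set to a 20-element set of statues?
P(20,6) = 20!/(20-6)! = 27907200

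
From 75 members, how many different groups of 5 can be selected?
C(75,5) = 75!/(5!×70!) = 17259390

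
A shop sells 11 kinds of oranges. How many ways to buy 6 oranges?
C(6+11-1, 11-1) = C(16, 10) = 8008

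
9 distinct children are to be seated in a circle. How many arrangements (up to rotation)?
Circular: fix one position, arrange the rest. (9-1)! = 40320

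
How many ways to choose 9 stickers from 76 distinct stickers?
C(76,9) = 76!/(9!×67!) = 142466675900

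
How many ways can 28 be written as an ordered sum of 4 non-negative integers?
C(28+4-1, 4-1) = C(31, 3) = 4495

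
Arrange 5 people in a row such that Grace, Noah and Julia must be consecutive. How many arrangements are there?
Treat the 3 as one block: (5-3+1)! × 3! = 6 × 6 = 36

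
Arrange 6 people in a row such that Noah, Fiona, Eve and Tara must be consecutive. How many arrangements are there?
Treat the 4 as one block: (6-4+1)! × 4! = 6 × 24 = 144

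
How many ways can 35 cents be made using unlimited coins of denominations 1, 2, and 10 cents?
Coefficient of x^35 in 1/(1-x^1) · 1/(1-x^2) · 1/(1-x^10). Case on j = number of 10-cent coins (j = 0..3); remainder r = 35 - 10j is made from {1,2} in ⌊r/2⌋+1 ways. r = 35, 25, 15, 5 → 18 + 13 + 8 + 3 = 42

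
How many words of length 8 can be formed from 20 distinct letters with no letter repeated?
P(20,8) = 20!/(20-8)! = 5079110400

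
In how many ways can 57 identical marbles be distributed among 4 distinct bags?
C(57+4-1, 4-1) = C(60, 3) = 34220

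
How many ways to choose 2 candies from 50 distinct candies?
C(50,2) = 50!/(2!×48!) = 1225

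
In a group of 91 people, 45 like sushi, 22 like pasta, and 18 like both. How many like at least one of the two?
|A∪B| = |A| + |B| - |A∩B| = 45 + 22 - 18 = 49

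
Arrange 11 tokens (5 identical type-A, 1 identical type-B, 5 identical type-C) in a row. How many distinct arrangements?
11! / (5! × 1! × 5!) = 2772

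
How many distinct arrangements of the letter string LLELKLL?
7! / (5! × 1! × 1!) = 42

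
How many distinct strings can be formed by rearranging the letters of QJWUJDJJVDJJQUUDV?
17! / (2! × 6! × 3! × 2! × 1! × 3!) = 3430627200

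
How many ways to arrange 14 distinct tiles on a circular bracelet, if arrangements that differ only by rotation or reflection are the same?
(14-1)!/2 = 6227020800/2 = 3113510400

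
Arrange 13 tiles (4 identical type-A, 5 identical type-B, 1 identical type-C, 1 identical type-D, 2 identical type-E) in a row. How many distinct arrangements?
13! / (4! × 5! × 1! × 1! × 2!) = 1081080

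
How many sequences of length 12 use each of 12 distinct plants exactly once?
12! = 479001600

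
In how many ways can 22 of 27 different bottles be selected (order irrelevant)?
C(27,22) = 27!/(22!×5!) = 80730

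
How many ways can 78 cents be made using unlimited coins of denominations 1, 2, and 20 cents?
Coefficient of x^78 in 1/(1-x^1) · 1/(1-x^2) · 1/(1-x^20). Case on j = number of 20-cent coins (j = 0..3); remainder r = 78 - 20j is made from {1,2} in ⌊r/2⌋+1 ways. r = 78, 58, 38, 18 → 40 + 30 + 20 + 10 = 100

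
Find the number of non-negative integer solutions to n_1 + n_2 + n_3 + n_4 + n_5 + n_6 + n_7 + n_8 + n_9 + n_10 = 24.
C(24+10-1, 10-1) = C(33, 9) = 38567100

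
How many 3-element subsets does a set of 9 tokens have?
C(9,3) = 9!/(3!×6!) = 84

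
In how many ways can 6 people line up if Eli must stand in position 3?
Fix one position: (6-1)! = 120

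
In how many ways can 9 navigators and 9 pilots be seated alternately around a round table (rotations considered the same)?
Fix one of the navigators: (9-1)! ways for the remaining navigators, × 9! ways for the pilots = 40320 × 362880 = 14631321600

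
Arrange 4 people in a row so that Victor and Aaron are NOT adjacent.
Total - adjacent = 4! - (4-1)!×2 = 24 - 12 = 12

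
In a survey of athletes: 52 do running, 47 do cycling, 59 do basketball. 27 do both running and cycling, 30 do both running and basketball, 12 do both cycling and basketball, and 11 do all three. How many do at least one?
|A∪B∪C| = 52+47+59-27-30-12+11 = 100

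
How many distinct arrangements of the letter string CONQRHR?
7! / (1! × 1! × 1! × 1! × 1! × 2!) = 2520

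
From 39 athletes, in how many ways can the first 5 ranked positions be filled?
P(39,5) = 39!/(39-5)! = 69090840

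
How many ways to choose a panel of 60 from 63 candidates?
C(63,60) = 63!/(60!×3!) = 39711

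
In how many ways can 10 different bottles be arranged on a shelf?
10! = 3628800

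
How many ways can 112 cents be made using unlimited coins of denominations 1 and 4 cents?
Coefficient of x^112 in 1/(1-x^1) · 1/(1-x^4). Use j coins of 4 for j = 0..⌊112/4⌋ = 28, the rest in 1s: 28 + 1 = 29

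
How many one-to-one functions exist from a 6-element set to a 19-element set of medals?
P(19,6) = 19!/(19-6)! = 19535040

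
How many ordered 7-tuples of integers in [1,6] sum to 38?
Coefficient of x^38 in (x + x² + ... + x^6)^7. By inclusion-exclusion on dice exceeding 6: Σ_j (-1)^j C(7,j)·C(38-1-6j, 6) = C(7,0)·C(37,6) - C(7,1)·C(31,6) + C(7,2)·C(25,6) - C(7,3)·C(19,6) + C(7,4)·C(13,6) - C(7,5)·C(7,6) = 1·2324784 - 7·736281 + 21·177100 - 35·27132 + 35·1716 - 21·7 = 210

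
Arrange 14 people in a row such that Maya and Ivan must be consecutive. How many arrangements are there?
Treat the 2 as one block: (14-2+1)! × 2! = 6227020800 × 2 = 12454041600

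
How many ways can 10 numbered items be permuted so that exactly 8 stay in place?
Choose the 8 fixed points C(10,8) = 45, derange the rest: !2 = Σ_{j=0}^{2} (-1)^j·2!/j! = 2 - 2 + 1 = 1. Product = 45 × 1 = 45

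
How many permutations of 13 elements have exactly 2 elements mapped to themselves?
Choose the 2 fixed points C(13,2) = 78, derange the rest: !11 = Σ_{j=0}^{11} (-1)^j·11!/j! = 39916800 - 39916800 + 19958400 - 6652800 + 1663200 - 332640 + 55440 - 7920 + 990 - 110 + 11 - 1 = 14684570. Product = 78 × 14684570 = 1145396460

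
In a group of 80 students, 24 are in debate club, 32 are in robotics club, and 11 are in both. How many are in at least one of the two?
|A∪B| = |A| + |B| - |A∩B| = 24 + 32 - 11 = 45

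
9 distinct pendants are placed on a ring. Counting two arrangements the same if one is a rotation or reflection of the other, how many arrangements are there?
(9-1)!/2 = 40320/2 = 20160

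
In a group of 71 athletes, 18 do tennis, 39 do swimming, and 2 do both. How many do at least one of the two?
|A∪B| = |A| + |B| - |A∩B| = 18 + 39 - 2 = 55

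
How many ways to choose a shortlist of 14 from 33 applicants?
C(33,14) = 33!/(14!×19!) = 818809200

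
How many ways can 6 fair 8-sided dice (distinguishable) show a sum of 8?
Coefficient of x^8 in (x + x² + ... + x^8)^6. By inclusion-exclusion on dice exceeding 8: Σ_j (-1)^j C(6,j)·C(8-1-8j, 5) = C(6,0)·C(7,5) = 1·21 = 21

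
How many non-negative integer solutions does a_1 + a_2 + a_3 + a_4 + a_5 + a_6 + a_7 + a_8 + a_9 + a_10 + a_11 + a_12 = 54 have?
C(54+12-1, 12-1) = C(65, 11) = 895068996640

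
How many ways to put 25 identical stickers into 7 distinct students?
C(25+7-1, 7-1) = C(31, 6) = 736281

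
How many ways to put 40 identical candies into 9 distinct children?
C(40+9-1, 9-1) = C(48, 8) = 377348994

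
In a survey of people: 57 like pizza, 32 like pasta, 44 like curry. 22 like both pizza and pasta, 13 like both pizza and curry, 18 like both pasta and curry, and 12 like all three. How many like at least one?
|A∪B∪C| = 57+32+44-22-13-18+12 = 92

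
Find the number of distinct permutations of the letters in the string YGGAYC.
6! / (1! × 1! × 2! × 2!) = 180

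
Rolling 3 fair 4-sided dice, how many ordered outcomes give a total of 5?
Coefficient of x^5 in (x + x² + ... + x^4)^3. By inclusion-exclusion on dice exceeding 4: Σ_j (-1)^j C(3,j)·C(5-1-4j, 2) = C(3,0)·C(4,2) = 1·6 = 6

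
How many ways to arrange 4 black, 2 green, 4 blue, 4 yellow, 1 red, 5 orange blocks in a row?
20! / (4! × 2! × 4! × 4! × 1! × 5!) = 733296564000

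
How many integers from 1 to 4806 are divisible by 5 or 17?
⌊4806/5⌋ + ⌊4806/17⌋ - ⌊4806/85⌋ = 961 + 282 - 56 = 1187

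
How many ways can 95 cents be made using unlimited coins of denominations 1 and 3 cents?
Coefficient of x^95 in 1/(1-x^1) · 1/(1-x^3). Use j coins of 3 for j = 0..⌊95/3⌋ = 31, the rest in 1s: 31 + 1 = 32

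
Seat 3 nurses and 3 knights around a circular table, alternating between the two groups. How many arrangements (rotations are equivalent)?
Fix one of the nurses: (3-1)! ways for the remaining nurses, × 3! ways for the knights = 2 × 6 = 12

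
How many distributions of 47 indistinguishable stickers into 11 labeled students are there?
C(47+11-1, 11-1) = C(57, 10) = 43183019880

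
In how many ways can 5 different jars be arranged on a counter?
5! = 120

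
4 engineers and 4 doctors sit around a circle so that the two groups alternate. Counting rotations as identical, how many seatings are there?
Fix one of the engineers: (4-1)! ways for the remaining engineers, × 4! ways for the doctors = 6 × 24 = 144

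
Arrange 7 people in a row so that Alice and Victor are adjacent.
Treat as block: (7-1)! × 2! = 720 × 2 = 1440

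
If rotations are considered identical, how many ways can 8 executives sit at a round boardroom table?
Circular: fix one position, arrange the rest. (8-1)! = 5040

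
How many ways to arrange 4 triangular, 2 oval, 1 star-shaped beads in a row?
7! / (4! × 2! × 1!) = 105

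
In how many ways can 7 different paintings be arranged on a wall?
7! = 5040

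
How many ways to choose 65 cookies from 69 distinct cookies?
C(69,65) = 69!/(65!×4!) = 864501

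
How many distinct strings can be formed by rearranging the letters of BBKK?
4! / (2! × 2!) = 6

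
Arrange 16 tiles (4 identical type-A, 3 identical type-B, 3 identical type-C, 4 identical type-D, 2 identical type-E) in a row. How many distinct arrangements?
16! / (4! × 3! × 3! × 4! × 2!) = 504504000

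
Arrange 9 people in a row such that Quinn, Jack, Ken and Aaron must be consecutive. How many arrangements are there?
Treat the 4 as one block: (9-4+1)! × 4! = 720 × 24 = 17280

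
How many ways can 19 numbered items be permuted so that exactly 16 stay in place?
Choose the 16 fixed points C(19,16) = 969, derange the rest: !3 = Σ_{j=0}^{3} (-1)^j·3!/j! = 6 - 6 + 3 - 1 = 2. Product = 969 × 2 = 1938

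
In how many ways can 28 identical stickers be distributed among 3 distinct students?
C(28+3-1, 3-1) = C(30, 2) = 435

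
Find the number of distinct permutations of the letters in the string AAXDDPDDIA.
10! / (4! × 1! × 1! × 3! × 1!) = 25200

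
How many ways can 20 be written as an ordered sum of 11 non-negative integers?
C(20+11-1, 11-1) = C(30, 10) = 30045015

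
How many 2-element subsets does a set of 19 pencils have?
C(19,2) = 19!/(2!×17!) = 171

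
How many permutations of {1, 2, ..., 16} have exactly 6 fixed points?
Choose the 6 fixed points C(16,6) = 8008, derange the rest: !10 = Σ_{j=0}^{10} (-1)^j·10!/j! = 3628800 - 3628800 + 1814400 - 604800 + 151200 - 30240 + 5040 - 720 + 90 - 10 + 1 = 1334961. Product = 8008 × 1334961 = 10690367688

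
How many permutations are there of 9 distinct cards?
9! = 362880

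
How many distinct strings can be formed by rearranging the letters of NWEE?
4! / (1! × 1! × 2!) = 12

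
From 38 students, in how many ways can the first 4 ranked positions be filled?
P(38,4) = 38!/(38-4)! = 1771560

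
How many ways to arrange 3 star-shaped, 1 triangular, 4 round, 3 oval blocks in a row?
11! / (3! × 1! × 4! × 3!) = 46200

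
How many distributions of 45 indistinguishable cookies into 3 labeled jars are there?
C(45+3-1, 3-1) = C(47, 2) = 1081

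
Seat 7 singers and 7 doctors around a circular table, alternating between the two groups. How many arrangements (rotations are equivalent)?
Fix one of the singers: (7-1)! ways for the remaining singers, × 7! ways for the doctors = 720 × 5040 = 3628800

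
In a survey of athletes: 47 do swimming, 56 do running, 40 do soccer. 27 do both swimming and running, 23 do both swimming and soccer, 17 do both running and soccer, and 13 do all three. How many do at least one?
|A∪B∪C| = 47+56+40-27-23-17+13 = 89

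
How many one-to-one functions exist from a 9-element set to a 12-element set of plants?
P(12,9) = 12!/(12-9)! = 79833600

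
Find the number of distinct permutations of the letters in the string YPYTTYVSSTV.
11! / (2! × 1! × 2! × 3! × 3!) = 277200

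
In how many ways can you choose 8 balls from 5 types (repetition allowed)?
C(8+5-1, 5-1) = C(12, 4) = 495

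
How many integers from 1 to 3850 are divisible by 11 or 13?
⌊3850/11⌋ + ⌊3850/13⌋ - ⌊3850/143⌋ = 350 + 296 - 26 = 620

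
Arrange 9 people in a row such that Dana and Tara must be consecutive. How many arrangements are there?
Treat the 2 as one block: (9-2+1)! × 2! = 40320 × 2 = 80640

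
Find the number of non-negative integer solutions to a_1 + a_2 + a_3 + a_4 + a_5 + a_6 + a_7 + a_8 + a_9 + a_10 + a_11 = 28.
C(28+11-1, 11-1) = C(38, 10) = 472733756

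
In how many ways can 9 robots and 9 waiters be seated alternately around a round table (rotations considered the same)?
Fix one of the robots: (9-1)! ways for the remaining robots, × 9! ways for the waiters = 40320 × 362880 = 14631321600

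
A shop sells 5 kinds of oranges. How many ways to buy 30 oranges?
C(30+5-1, 5-1) = C(34, 4) = 46376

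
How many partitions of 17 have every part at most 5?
Let r_j(i) = number of partitions of i into parts ≤ j, for i = 0..17. r_1(i) = 1 for all i; r_j(i) = r_{j-1}(i) + r_j(i-j). Rows j = 2..5: ≤2: 1 1 2 2 3 3 4 4 5 5 6 6 7 7 8 8 9 9; ≤3: 1 1 2 3 4 5 7 8 10 12 14 16 19 21 24 27 30 33; ≤4: 1 1 2 3 5 6 9 11 15 18 23 27 34 39 47 54 64 72; ≤5: 1 1 2 3 5 7 10 13 18 23 30 37 47 57 70 84 101 119. r_5(17) = 119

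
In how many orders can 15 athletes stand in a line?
15! = 1307674368000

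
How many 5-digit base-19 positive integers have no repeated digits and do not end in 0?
Last digit: 18 nonzero choices. First digit: 17 (nonzero, ≠last). Middle 3: P(17,3) = 4080. Total = 1248480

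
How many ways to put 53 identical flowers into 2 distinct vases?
C(53+2-1, 2-1) = C(54, 1) = 54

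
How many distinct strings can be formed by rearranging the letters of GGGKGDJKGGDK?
12! / (6! × 2! × 1! × 3!) = 55440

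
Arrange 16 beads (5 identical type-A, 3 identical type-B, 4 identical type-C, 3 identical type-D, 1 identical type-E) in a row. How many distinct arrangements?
16! / (5! × 3! × 4! × 3! × 1!) = 201801600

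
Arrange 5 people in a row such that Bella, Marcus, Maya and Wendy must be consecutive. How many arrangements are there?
Treat the 4 as one block: (5-4+1)! × 4! = 2 × 24 = 48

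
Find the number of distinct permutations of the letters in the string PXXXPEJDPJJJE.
13! / (3! × 1! × 4! × 2! × 3!) = 3603600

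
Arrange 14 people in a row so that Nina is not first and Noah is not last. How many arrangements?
By inclusion-exclusion: 14! - 2×(14-1)! + (14-2)! = 87178291200 - 12454041600 + 479001600 = 75203251200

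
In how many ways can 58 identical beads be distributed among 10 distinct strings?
C(58+10-1, 10-1) = C(67, 9) = 42757703560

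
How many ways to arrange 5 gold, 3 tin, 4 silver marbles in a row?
12! / (5! × 3! × 4!) = 27720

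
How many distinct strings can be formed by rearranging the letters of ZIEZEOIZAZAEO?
13! / (4! × 2! × 3! × 2! × 2!) = 5405400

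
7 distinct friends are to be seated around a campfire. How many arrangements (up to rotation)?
Circular: fix one position, arrange the rest. (7-1)! = 720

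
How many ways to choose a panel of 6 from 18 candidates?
C(18,6) = 18!/(6!×12!) = 18564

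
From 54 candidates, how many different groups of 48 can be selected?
C(54,48) = 54!/(48!×6!) = 25827165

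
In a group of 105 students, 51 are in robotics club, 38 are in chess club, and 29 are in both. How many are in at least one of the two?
|A∪B| = |A| + |B| - |A∩B| = 51 + 38 - 29 = 60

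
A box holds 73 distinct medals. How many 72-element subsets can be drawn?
C(73,72) = 73!/(72!×1!) = 73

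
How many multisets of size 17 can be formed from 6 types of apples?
C(17+6-1, 6-1) = C(22, 5) = 26334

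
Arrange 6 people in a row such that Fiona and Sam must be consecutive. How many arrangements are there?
Treat the 2 as one block: (6-2+1)! × 2! = 120 × 2 = 240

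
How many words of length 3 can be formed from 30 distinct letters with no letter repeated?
P(30,3) = 30!/(30-3)! = 24360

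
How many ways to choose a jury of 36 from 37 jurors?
C(37,36) = 37!/(36!×1!) = 37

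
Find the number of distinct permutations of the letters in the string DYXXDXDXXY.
10! / (3! × 5! × 2!) = 2520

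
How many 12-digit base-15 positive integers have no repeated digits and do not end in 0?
Last digit: 14 nonzero choices. First digit: 13 (nonzero, ≠last). Middle 10: P(13,10) = 1037836800. Total = 188886297600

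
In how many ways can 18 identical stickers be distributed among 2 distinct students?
C(18+2-1, 2-1) = C(19, 1) = 19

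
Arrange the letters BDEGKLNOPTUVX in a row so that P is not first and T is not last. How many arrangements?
By inclusion-exclusion: 13! - 2×(13-1)! + (13-2)! = 6227020800 - 958003200 + 39916800 = 5308934400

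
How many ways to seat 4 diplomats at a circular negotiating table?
Circular: fix one position, arrange the rest. (4-1)! = 6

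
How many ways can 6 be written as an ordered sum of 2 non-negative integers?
C(6+2-1, 2-1) = C(7, 1) = 7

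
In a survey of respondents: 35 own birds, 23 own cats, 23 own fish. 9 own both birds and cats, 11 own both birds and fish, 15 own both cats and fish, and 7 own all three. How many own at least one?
|A∪B∪C| = 35+23+23-9-11-15+7 = 53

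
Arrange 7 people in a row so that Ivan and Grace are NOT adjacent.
Total - adjacent = 7! - (7-1)!×2 = 5040 - 1440 = 3600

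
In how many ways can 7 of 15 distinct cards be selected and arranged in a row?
P(15,7) = 15!/(15-7)! = 32432400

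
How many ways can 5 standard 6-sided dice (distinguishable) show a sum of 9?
Coefficient of x^9 in (x + x² + ... + x^6)^5. By inclusion-exclusion on dice exceeding 6: Σ_j (-1)^j C(5,j)·C(9-1-6j, 4) = C(5,0)·C(8,4) = 1·70 = 70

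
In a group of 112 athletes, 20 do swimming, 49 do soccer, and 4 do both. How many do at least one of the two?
|A∪B| = |A| + |B| - |A∩B| = 20 + 49 - 4 = 65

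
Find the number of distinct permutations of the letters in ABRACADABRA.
11! / (5! × 2! × 2! × 1! × 1!) = 83160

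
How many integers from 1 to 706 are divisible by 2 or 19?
⌊706/2⌋ + ⌊706/19⌋ - ⌊706/38⌋ = 353 + 37 - 18 = 372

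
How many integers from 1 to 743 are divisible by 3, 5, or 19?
⌊743/3⌋+⌊743/5⌋+⌊743/19⌋ - ⌊743/15⌋-⌊743/57⌋-⌊743/95⌋ + ⌊743/285⌋ = 247+148+39 - 49-13-7 + 2 = 367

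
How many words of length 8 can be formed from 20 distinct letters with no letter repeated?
P(20,8) = 20!/(20-8)! = 5079110400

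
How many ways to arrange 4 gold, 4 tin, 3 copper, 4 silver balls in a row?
15! / (4! × 4! × 3! × 4!) = 15765750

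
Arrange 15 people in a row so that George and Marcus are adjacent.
Treat as block: (15-1)! × 2! = 87178291200 × 2 = 174356582400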